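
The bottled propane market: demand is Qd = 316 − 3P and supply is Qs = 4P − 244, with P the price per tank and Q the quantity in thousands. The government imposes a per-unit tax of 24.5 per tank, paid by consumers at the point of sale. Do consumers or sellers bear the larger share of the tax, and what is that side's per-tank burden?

Consumers bear the larger share: 14 per tank.

Before the tax: set 316 − 3P = 4P − 244 → P* = 80, Q* = 76.
With the tax collected from consumers, demand (in seller-price terms) shifts: Qd = 316 − 3(P + 24.5).
Solving gives Q = 34 with consumers paying 94 and sellers receiving 69.5 (the 24.5 wedge).
Per-tank burden: consumers 14, sellers 10.5.
Consumers take the larger share because demand is less price-elastic here (demand slope 3 vs supply slope 4).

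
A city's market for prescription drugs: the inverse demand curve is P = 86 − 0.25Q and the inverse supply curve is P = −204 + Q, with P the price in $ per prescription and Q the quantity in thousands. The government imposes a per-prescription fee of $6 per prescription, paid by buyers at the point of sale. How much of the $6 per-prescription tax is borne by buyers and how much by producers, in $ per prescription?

Buyers bear $1.2 per prescription; producers bear $4.8 per prescription.

Rewrite in direct form: Qd = 344 − 4P and Qs = P + 204.
Before the tax: set 344 − 4P = P + 204 → P* = $28, Q* = 232.
With the tax collected from buyers, demand (in seller-price terms) shifts: Qd = 344 − 4(P + 6).
Solving gives Q = 227.2 with buyers paying $29.2 and producers receiving $23.2 (the $6 wedge).
Burden on buyers: $1.2; on producers: $4.8. (They sum to $6.)
The less price-elastic side of the market bears the larger share of a per-unit tax.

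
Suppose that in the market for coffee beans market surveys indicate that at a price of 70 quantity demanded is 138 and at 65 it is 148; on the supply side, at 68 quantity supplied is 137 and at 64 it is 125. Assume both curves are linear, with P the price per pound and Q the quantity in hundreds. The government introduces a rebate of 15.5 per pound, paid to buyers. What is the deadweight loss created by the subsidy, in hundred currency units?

Deadweight loss = 144.15 hundred.

Demand slope: (148 − 138)/(65 − 70) = -2, so Qd = 278 − 2P.
Supply slope: (125 − 137)/(64 − 68) = 3, so Qs = 3P − 67.
Before the subsidy: set 278 − 2P = 3P − 67 → P* = 69, Q* = 140.
With a per-unit subsidy paid to buyers, each effectively pays P − 15.5, so demand becomes Qd = 278 − 2(P − 15.5).
New equilibrium: buyers pay 59.7, producers receive 75.2, Q = 158.6. (Wedge: Pb − Ps = −15.5.)
Quantity rises by |ΔQ| = |140 − 158.6| = 18.6.
DWL = ½ · t · |ΔQ| = ½ · 15.5 · 18.6 = 144.15.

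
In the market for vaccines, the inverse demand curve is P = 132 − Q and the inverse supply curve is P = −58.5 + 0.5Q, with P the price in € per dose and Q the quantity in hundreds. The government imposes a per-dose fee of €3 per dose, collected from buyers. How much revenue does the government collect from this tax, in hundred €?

Inverting to Q(P) form: Qd = 132 − P; Qs = 2P + 117.
Without the tax, 132 − P = 2P + 117 gives 3P = 15, so P* = €5 and Q* = 127.
With the tax collected from buyers, demand (in seller-price terms) shifts: Qd = 132 − (P + 3).
New equilibrium: buyers pay €7, sellers receive €4, Q = 125. (Wedge: Pb − Ps = 3.)
Revenue = t · Q = 3 · 125 = €375.

Tax revenue = €375 hundred.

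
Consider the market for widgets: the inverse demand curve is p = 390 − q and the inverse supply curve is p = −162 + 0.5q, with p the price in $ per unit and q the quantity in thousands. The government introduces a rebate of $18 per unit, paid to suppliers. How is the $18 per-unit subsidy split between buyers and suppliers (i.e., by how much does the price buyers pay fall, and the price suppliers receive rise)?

Buyers gain $12 per unit; suppliers gain $6 per unit.

Inverting to q(p) form: qd = 390 − p; qs = 2p + 324.
Without the subsidy, 390 − p = 2p + 324 gives 3p = 66, so p* = $22 and q* = 368.
With a per-unit subsidy paid to suppliers, each receives p + 18 per unit sold, so supply becomes qs = 2(p + 18) + 324.
New equilibrium: buyers pay $10, suppliers receive $28, q = 380. (Wedge: pb − ps = −18.)
Gain to buyers: $12; to suppliers: $6. (They sum to $18.)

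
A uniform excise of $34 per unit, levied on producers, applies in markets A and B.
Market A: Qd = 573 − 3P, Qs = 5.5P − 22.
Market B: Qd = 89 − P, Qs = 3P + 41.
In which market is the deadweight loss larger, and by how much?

Market A, by $688.5.

Market A: pre-tax P* = $70, Q* = 363; post-tax Q = 297; deadweight loss = $1122.
Market B: pre-tax P* = $12, Q* = 77; post-tax Q = 51.5; deadweight loss = $433.5.
Difference: $1122 vs $433.5 → market A is larger by $688.5.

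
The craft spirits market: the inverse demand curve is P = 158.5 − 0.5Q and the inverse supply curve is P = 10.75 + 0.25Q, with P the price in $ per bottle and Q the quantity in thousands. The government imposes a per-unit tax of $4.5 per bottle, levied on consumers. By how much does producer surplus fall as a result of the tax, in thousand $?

Producer surplus falls by $291 thousand.

Inverting to Q(P) form: Qd = 317 − 2P; Qs = 4P − 43.
Before the tax: set 317 − 2P = 4P − 43 → P* = $60, Q* = 197.
With the tax collected from consumers, demand (in seller-price terms) shifts: Qd = 317 − 2(P + 4.5).
New equilibrium: consumers pay $63, sellers receive $58.5, Q = 191. (Wedge: Pb − Ps = 4.5.)
ΔPS is the trapezoid between Q = 191 and Q = 197 of height $1.5: ½ · (197 + 191) · 1.5 = $291.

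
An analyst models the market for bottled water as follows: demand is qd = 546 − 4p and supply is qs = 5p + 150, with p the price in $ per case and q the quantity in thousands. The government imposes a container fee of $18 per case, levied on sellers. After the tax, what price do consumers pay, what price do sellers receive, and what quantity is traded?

Before the tax: set 546 − 4p = 5p + 150 → p* = $44, q* = 370.
With the tax collected from sellers, supply shifts: qs = 5(p − 18) + 150.
Solving gives q = 330 with consumers paying $54 and sellers receiving $36 (the $18 wedge).
The less price-elastic side of the market bears the larger share of a per-unit tax.

Consumers pay $54; sellers receive $36; quantity = 330.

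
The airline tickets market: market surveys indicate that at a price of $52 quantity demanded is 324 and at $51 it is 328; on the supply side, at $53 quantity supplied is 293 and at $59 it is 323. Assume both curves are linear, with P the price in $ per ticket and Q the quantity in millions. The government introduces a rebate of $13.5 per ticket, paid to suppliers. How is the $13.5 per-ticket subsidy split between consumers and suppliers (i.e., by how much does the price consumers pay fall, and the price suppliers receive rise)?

Consumers gain $7.5 per ticket; suppliers gain $6 per ticket.

Demand slope: (328 − 324)/(51 − 52) = -4, so Qd = 532 − 4P.
Supply slope: (323 − 293)/(59 − 53) = 5, so Qs = 5P + 28.
Before the subsidy: set 532 − 4P = 5P + 28 → P* = $56, Q* = 308.
With a per-unit subsidy paid to suppliers, each receives P + 13.5 per unit sold, so supply becomes Qs = 5(P + 13.5) + 28.
New equilibrium: consumers pay $48.5, suppliers receive $62, Q = 338. (Wedge: Pb − Ps = −13.5.)
Gain to consumers: $7.5; to suppliers: $6. (They sum to $13.5.)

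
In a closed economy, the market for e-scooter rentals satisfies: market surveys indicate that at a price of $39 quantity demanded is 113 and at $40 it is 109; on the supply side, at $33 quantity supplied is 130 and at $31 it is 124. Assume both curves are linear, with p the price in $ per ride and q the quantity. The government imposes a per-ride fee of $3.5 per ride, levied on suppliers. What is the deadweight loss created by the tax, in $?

Demand slope: (109 − 113)/(40 − 39) = -4, so qd = 269 − 4p.
Supply slope: (124 − 130)/(31 − 33) = 3, so qs = 3p + 31.
Before the tax: set 269 − 4p = 3p + 31 → p* = $34, q* = 133.
With the tax collected from suppliers, supply shifts: qs = 3(p − 3.5) + 31.
New equilibrium: consumers pay $35.5, suppliers receive $32, q = 127. (Wedge: pb − ps = 3.5.)
Quantity falls by |ΔQ| = |133 − 127| = 6.
DWL = ½ · t · |ΔQ| = ½ · 3.5 · 6 = $10.5.

Deadweight loss = $10.5.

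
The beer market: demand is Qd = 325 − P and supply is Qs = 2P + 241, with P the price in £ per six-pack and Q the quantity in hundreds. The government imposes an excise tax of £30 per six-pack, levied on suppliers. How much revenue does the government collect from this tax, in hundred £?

Without the tax, 325 − P = 2P + 241 gives 3P = 84, so P* = £28 and Q* = 297.
With the tax collected from suppliers, supply shifts: Qs = 2(P − 30) + 241.
New equilibrium: buyers pay £48, suppliers receive £18, Q = 277. (Wedge: Pb − Ps = 30.)
Revenue = t · Q = 30 · 277 = £8310.

Tax revenue = £8310 hundred.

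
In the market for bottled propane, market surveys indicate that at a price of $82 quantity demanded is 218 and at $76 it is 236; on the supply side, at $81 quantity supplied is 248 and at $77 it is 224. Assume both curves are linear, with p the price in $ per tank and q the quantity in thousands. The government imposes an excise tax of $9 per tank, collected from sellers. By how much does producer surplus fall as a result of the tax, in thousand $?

Demand slope: (236 − 218)/(76 − 82) = -3, so qd = 464 − 3p.
Supply slope: (224 − 248)/(77 − 81) = 6, so qs = 6p − 238.
Without the tax, 464 − 3p = 6p − 238 gives 9p = 702, so p* = $78 and q* = 230.
With the tax collected from sellers, supply shifts: qs = 6(p − 9) − 238.
New equilibrium: consumers pay $84, sellers receive $75, q = 212. (Wedge: pb − ps = 9.)
ΔPS is the trapezoid between Q = 212 and Q = 230 of height $3: ½ · (230 + 212) · 3 = $663.

Producer surplus falls by $663 thousand.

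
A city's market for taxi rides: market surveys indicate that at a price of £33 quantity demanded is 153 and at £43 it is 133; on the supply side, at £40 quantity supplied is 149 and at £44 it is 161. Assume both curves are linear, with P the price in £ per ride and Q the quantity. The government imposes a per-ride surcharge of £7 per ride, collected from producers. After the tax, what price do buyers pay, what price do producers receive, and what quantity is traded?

Buyers pay £42.2; producers receive £35.2; quantity = 134.6.

Demand slope: (133 − 153)/(43 − 33) = -2, so Qd = 219 − 2P.
Supply slope: (161 − 149)/(44 − 40) = 3, so Qs = 3P + 29.
Without the tax, 219 − 2P = 3P + 29 gives 5P = 190, so P* = £38 and Q* = 143.
With the tax collected from producers, supply shifts: Qs = 3(P − 7) + 29.
New equilibrium: buyers pay £42.2, producers receive £35.2, Q = 134.6. (Wedge: Pb − Ps = 7.)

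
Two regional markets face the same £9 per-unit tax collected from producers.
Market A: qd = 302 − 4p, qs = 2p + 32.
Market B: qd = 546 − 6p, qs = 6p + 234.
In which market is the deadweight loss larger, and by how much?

Market B, by £67.5.

Market A: pre-tax p* = £45, q* = 122; post-tax q = 110; deadweight loss = £54.
Market B: pre-tax p* = £26, q* = 390; post-tax q = 363; deadweight loss = £121.5.
Difference: £54 vs £121.5 → market B is larger by £67.5.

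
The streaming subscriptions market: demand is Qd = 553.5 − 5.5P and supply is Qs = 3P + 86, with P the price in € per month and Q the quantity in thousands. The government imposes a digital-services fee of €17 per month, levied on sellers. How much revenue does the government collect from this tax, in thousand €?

Tax revenue = €3706 thousand.

Without the tax, 553.5 − 5.5P = 3P + 86 gives 8.5P = 467.5, so P* = €55 and Q* = 251.
With the tax collected from sellers, supply shifts: Qs = 3(P − 17) + 86.
Solving gives Q = 218 with buyers paying €61 and sellers receiving €44 (the €17 wedge).
Revenue = t · Q = 17 · 218 = €3706.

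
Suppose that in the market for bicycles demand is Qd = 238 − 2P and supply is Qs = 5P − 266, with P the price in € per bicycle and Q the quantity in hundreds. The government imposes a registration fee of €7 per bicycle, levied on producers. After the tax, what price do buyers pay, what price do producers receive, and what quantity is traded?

Before the tax: set 238 − 2P = 5P − 266 → P* = €72, Q* = 94.
With the tax collected from producers, supply shifts: Qs = 5(P − 7) − 266.
New equilibrium: buyers pay €77, producers receive €70, Q = 84. (Wedge: Pb − Ps = 7.)
The less price-elastic side of the market bears the larger share of a per-unit tax.

Buyers pay €77; producers receive €70; quantity = 84.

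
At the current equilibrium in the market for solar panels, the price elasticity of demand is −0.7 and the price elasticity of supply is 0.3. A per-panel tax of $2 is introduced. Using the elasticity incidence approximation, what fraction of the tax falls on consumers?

Consumers' share ≈ 0.3.

Incidence ratio: consumers' share ≈ εs / (εs + |εd|) = 0.3 / (0.3 + 0.7) = 0.3.
Supply is the less elastic side, so consumers bear the smaller share.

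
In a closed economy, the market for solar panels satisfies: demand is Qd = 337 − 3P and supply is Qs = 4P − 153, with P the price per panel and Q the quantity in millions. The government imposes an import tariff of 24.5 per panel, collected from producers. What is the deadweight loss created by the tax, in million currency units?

Deadweight loss = 514.5 million.

Before the tax: set 337 − 3P = 4P − 153 → P* = 70, Q* = 127.
With the tax collected from producers, supply shifts: Qs = 4(P − 24.5) − 153.
Solving gives Q = 85 with consumers paying 84 and producers receiving 59.5 (the 24.5 wedge).
Quantity falls by |ΔQ| = |127 − 85| = 42.
DWL = ½ · t · |ΔQ| = ½ · 24.5 · 42 = 514.5.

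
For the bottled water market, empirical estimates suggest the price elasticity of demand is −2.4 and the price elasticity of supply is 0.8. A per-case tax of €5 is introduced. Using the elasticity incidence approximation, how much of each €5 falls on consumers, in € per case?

Incidence ratio: consumers' share ≈ εs / (εs + |εd|) = 0.8 / (0.8 + 2.4) = 0.25.
So consumers bear ≈ 0.25 × €5 = €1.25; sellers bear €3.75.

Consumers bear ≈ €1.25 per case.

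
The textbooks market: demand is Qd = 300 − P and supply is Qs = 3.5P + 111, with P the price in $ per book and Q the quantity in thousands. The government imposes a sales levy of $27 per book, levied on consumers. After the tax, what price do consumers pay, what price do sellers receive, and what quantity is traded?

Before the tax: set 300 − P = 3.5P + 111 → P* = $42, Q* = 258.
With the tax collected from consumers, demand (in seller-price terms) shifts: Qd = 300 − (P + 27).
New equilibrium: consumers pay $63, sellers receive $36, Q = 237. (Wedge: Pb − Ps = 27.)
The less price-elastic side of the market bears the larger share of a per-unit tax.

Consumers pay $63; sellers receive $36; quantity = 237.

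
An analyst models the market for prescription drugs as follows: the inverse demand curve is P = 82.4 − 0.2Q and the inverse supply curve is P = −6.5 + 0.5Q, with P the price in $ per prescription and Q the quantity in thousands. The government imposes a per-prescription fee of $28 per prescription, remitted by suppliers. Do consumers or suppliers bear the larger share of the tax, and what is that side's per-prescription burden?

Suppliers bear the larger share: $20 per prescription.

Rewrite in direct form: Qd = 412 − 5P and Qs = 2P + 13.
Without the tax, 412 − 5P = 2P + 13 gives 7P = 399, so P* = $57 and Q* = 127.
With the tax collected from suppliers, supply shifts: Qs = 2(P − 28) + 13.
Solving gives Q = 87 with consumers paying $65 and suppliers receiving $37 (the $28 wedge).
Per-prescription burden: consumers $8, suppliers $20.
Suppliers take the larger share because supply is less price-elastic here (demand slope 5 vs supply slope 2).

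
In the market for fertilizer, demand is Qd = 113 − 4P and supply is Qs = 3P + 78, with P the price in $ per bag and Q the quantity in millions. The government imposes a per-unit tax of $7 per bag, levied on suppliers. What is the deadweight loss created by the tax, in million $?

Before the tax: set 113 − 4P = 3P + 78 → P* = $5, Q* = 93.
With the tax collected from suppliers, supply shifts: Qs = 3(P − 7) + 78.
Solving gives Q = 81 with buyers paying $8 and suppliers receiving $1 (the $7 wedge).
Quantity falls by |ΔQ| = |93 − 81| = 12.
DWL = ½ · t · |ΔQ| = ½ · 7 · 12 = $42.

Deadweight loss = $42 million.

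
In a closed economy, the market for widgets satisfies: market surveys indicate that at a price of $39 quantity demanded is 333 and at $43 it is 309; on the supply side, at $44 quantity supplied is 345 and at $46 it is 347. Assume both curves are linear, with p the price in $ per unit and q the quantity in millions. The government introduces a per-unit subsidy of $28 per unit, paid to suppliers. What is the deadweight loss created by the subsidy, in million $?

Deadweight loss = $336 million.

Demand slope: (309 − 333)/(43 − 39) = -6, so qd = 567 − 6p.
Supply slope: (347 − 345)/(46 − 44) = 1, so qs = p + 301.
Before the subsidy: set 567 − 6p = p + 301 → p* = $38, q* = 339.
With a per-unit subsidy paid to suppliers, each receives p + 28 per unit sold, so supply becomes qs = (p + 28) + 301.
New equilibrium: consumers pay $34, suppliers receive $62, q = 363. (Wedge: pb − ps = −28.)
Quantity rises by |ΔQ| = |339 − 363| = 24.
DWL = ½ · t · |ΔQ| = ½ · 28 · 24 = $336.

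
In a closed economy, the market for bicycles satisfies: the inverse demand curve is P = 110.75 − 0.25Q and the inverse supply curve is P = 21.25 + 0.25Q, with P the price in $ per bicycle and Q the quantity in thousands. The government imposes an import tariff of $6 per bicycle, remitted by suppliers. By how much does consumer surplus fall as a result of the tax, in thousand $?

Rewrite in direct form: Qd = 443 − 4P and Qs = 4P − 85.
Without the tax, 443 − 4P = 4P − 85 gives 8P = 528, so P* = $66 and Q* = 179.
With the tax collected from suppliers, supply shifts: Qs = 4(P − 6) − 85.
New equilibrium: buyers pay $69, suppliers receive $63, Q = 167. (Wedge: Pb − Ps = 6.)
ΔCS is the trapezoid between Q = 167 and Q = 179 of height $3: ½ · (179 + 167) · 3 = $519.

Consumer surplus falls by $519 thousand.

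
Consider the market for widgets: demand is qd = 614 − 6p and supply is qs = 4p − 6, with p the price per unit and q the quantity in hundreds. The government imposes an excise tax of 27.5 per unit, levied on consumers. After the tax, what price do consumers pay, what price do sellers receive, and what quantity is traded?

Before the tax: set 614 − 6p = 4p − 6 → p* = 62, q* = 242.
With the tax collected from consumers, demand (in seller-price terms) shifts: qd = 614 − 6(p + 27.5).
Solving gives q = 176 with consumers paying 73 and sellers receiving 45.5 (the 27.5 wedge).
The less price-elastic side of the market bears the larger share of a per-unit tax.

Consumers pay 73; sellers receive 45.5; quantity = 176.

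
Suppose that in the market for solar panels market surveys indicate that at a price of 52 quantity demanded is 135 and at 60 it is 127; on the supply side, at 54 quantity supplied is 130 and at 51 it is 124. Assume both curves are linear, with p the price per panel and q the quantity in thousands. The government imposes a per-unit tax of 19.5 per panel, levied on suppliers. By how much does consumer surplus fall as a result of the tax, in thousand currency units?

Consumer surplus falls by 1631.5 thousand.

Demand slope: (127 − 135)/(60 − 52) = -1, so qd = 187 − p.
Supply slope: (124 − 130)/(51 − 54) = 2, so qs = 2p + 22.
Before the tax: set 187 − p = 2p + 22 → p* = 55, q* = 132.
With the tax collected from suppliers, supply shifts: qs = 2(p − 19.5) + 22.
Solving gives q = 119 with buyers paying 68 and suppliers receiving 48.5 (the 19.5 wedge).
ΔCS is the trapezoid between Q = 119 and Q = 132 of height 13: ½ · (132 + 119) · 13 = 1631.5.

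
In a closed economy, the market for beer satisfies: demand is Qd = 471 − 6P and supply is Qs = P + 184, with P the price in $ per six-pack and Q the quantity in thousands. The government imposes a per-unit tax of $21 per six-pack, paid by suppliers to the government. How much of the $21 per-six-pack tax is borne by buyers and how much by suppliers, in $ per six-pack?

Buyers bear $3 per six-pack; suppliers bear $18 per six-pack.

Before the tax: set 471 − 6P = P + 184 → P* = $41, Q* = 225.
With the tax collected from suppliers, supply shifts: Qs = (P − 21) + 184.
New equilibrium: buyers pay $44, suppliers receive $23, Q = 207. (Wedge: Pb − Ps = 21.)
Burden on buyers: $3; on suppliers: $18. (They sum to $21.)
The less price-elastic side of the market bears the larger share of a per-unit tax.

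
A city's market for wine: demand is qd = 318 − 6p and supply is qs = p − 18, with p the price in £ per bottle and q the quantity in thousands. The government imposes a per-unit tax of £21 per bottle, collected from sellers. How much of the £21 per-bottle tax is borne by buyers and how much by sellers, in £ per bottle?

Before the tax: set 318 − 6p = p − 18 → p* = £48, q* = 30.
With the tax collected from sellers, supply shifts: qs = (p − 21) − 18.
New equilibrium: buyers pay £51, sellers receive £30, q = 12. (Wedge: pb − ps = 21.)
Burden on buyers: £3; on sellers: £18. (They sum to £21.)

Buyers bear £3 per bottle; sellers bear £18 per bottle.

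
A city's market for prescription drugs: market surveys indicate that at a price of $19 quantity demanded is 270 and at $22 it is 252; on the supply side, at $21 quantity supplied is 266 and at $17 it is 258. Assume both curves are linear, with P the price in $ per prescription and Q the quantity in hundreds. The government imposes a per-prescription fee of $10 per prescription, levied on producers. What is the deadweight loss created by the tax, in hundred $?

Demand slope: (252 − 270)/(22 − 19) = -6, so Qd = 384 − 6P.
Supply slope: (258 − 266)/(17 − 21) = 2, so Qs = 2P + 224.
Without the tax, 384 − 6P = 2P + 224 gives 8P = 160, so P* = $20 and Q* = 264.
With the tax collected from producers, supply shifts: Qs = 2(P − 10) + 224.
New equilibrium: buyers pay $22.5, producers receive $12.5, Q = 249. (Wedge: Pb − Ps = 10.)
Quantity falls by |ΔQ| = |264 − 249| = 15.
DWL = ½ · t · |ΔQ| = ½ · 10 · 15 = $75.

Deadweight loss = $75 hundred.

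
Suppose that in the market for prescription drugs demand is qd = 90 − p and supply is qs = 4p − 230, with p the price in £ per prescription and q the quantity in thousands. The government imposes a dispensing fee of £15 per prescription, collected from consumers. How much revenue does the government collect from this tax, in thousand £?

Tax revenue = £210 thousand.

Before the tax: set 90 − p = 4p − 230 → p* = £64, q* = 26.
With the tax collected from consumers, demand (in seller-price terms) shifts: qd = 90 − (p + 15).
Solving gives q = 14 with consumers paying £76 and sellers receiving £61 (the £15 wedge).
Revenue = t · Q = 15 · 14 = £210.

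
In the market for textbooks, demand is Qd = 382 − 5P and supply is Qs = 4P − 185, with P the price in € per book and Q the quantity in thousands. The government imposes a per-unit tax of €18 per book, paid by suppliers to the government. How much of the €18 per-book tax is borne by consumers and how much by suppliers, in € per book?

Without the tax, 382 − 5P = 4P − 185 gives 9P = 567, so P* = €63 and Q* = 67.
With the tax collected from suppliers, supply shifts: Qs = 4(P − 18) − 185.
Solving gives Q = 27 with consumers paying €71 and suppliers receiving €53 (the €18 wedge).
Burden on consumers: €8; on suppliers: €10. (They sum to €18.)
The less price-elastic side of the market bears the larger share of a per-unit tax.

Consumers bear €8 per book; suppliers bear €10 per book.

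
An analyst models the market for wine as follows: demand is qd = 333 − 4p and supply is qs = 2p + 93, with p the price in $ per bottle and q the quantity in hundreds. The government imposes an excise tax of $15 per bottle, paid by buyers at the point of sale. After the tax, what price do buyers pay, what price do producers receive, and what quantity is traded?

Without the tax, 333 − 4p = 2p + 93 gives 6p = 240, so p* = $40 and q* = 173.
With the tax collected from buyers, demand (in seller-price terms) shifts: qd = 333 − 4(p + 15).
New equilibrium: buyers pay $45, producers receive $30, q = 153. (Wedge: pb − ps = 15.)
The less price-elastic side of the market bears the larger share of a per-unit tax.

Buyers pay $45; producers receive $30; quantity = 153.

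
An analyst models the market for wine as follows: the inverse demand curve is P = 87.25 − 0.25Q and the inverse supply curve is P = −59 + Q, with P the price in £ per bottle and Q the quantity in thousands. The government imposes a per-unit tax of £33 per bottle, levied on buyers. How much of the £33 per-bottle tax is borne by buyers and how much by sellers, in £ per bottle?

Buyers bear £6.6 per bottle; sellers bear £26.4 per bottle.

Inverting to Q(P) form: Qd = 349 − 4P; Qs = P + 59.
Without the tax, 349 − 4P = P + 59 gives 5P = 290, so P* = £58 and Q* = 117.
With the tax collected from buyers, demand (in seller-price terms) shifts: Qd = 349 − 4(P + 33).
New equilibrium: buyers pay £64.6, sellers receive £31.6, Q = 90.6. (Wedge: Pb − Ps = 33.)
Burden on buyers: £6.6; on sellers: £26.4. (They sum to £33.)
The less price-elastic side of the market bears the larger share of a per-unit tax.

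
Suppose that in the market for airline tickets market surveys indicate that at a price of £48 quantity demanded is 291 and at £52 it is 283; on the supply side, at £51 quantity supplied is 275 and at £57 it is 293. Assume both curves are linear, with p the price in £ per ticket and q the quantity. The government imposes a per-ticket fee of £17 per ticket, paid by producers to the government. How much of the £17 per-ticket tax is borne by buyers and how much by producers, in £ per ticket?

Demand slope: (283 − 291)/(52 − 48) = -2, so qd = 387 − 2p.
Supply slope: (293 − 275)/(57 − 51) = 3, so qs = 3p + 122.
Before the tax: set 387 − 2p = 3p + 122 → p* = £53, q* = 281.
With the tax collected from producers, supply shifts: qs = 3(p − 17) + 122.
Solving gives q = 260.6 with buyers paying £63.2 and producers receiving £46.2 (the £17 wedge).
Burden on buyers: £10.2; on producers: £6.8. (They sum to £17.)

Buyers bear £10.2 per ticket; producers bear £6.8 per ticket.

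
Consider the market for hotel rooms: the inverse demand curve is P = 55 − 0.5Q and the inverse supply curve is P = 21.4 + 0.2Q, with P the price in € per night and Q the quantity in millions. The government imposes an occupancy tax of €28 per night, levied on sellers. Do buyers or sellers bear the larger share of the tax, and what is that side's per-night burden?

Inverting to Q(P) form: Qd = 110 − 2P; Qs = 5P − 107.
Before the tax: set 110 − 2P = 5P − 107 → P* = €31, Q* = 48.
With the tax collected from sellers, supply shifts: Qs = 5(P − 28) − 107.
New equilibrium: buyers pay €51, sellers receive €23, Q = 8. (Wedge: Pb − Ps = 28.)
Per-night burden: buyers €20, sellers €8.
Buyers take the larger share because demand is less price-elastic here (demand slope 2 vs supply slope 5).
The less price-elastic side of the market bears the larger share of a per-unit tax.

Buyers bear the larger share: €20 per night.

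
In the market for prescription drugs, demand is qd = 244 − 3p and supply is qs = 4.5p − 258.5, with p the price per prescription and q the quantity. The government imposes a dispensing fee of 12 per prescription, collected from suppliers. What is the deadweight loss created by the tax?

Deadweight loss = 129.6.

Before the tax: set 244 − 3p = 4.5p − 258.5 → p* = 67, q* = 43.
With the tax collected from suppliers, supply shifts: qs = 4.5(p − 12) − 258.5.
Solving gives q = 21.4 with buyers paying 74.2 and suppliers receiving 62.2 (the 12 wedge).
Quantity falls by |ΔQ| = |43 − 21.4| = 21.6.
DWL = ½ · t · |ΔQ| = ½ · 12 · 21.6 = 129.6.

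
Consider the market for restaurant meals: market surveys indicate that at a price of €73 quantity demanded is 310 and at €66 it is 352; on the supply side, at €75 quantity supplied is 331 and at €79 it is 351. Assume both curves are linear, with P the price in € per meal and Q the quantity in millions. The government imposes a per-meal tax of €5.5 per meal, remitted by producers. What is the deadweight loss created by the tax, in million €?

Demand slope: (352 − 310)/(66 − 73) = -6, so Qd = 748 − 6P.
Supply slope: (351 − 331)/(79 − 75) = 5, so Qs = 5P − 44.
Without the tax, 748 − 6P = 5P − 44 gives 11P = 792, so P* = €72 and Q* = 316.
With the tax collected from producers, supply shifts: Qs = 5(P − 5.5) − 44.
Solving gives Q = 301 with buyers paying €74.5 and producers receiving €69 (the €5.5 wedge).
Quantity falls by |ΔQ| = |316 − 301| = 15.
DWL = ½ · t · |ΔQ| = ½ · 5.5 · 15 = €41.25.

Deadweight loss = €41.25 million.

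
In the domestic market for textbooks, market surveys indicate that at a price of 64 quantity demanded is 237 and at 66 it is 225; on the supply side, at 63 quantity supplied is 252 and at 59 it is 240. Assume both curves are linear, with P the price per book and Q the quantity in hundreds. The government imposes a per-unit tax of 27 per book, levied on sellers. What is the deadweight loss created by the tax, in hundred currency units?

Demand slope: (225 − 237)/(66 − 64) = -6, so Qd = 621 − 6P.
Supply slope: (240 − 252)/(59 − 63) = 3, so Qs = 3P + 63.
Without the tax, 621 − 6P = 3P + 63 gives 9P = 558, so P* = 62 and Q* = 249.
With the tax collected from sellers, supply shifts: Qs = 3(P − 27) + 63.
New equilibrium: buyers pay 71, sellers receive 44, Q = 195. (Wedge: Pb − Ps = 27.)
Quantity falls by |ΔQ| = |249 − 195| = 54.
DWL = ½ · t · |ΔQ| = ½ · 27 · 54 = 729.

Deadweight loss = 729 hundred.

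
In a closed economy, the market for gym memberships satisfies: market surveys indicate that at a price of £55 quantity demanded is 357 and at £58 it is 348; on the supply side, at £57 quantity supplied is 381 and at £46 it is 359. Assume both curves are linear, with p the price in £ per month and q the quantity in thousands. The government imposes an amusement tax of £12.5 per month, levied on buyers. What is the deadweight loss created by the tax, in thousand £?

Deadweight loss = £93.75 thousand.

Demand slope: (348 − 357)/(58 − 55) = -3, so qd = 522 − 3p.
Supply slope: (359 − 381)/(46 − 57) = 2, so qs = 2p + 267.
Without the tax, 522 − 3p = 2p + 267 gives 5p = 255, so p* = £51 and q* = 369.
With the tax collected from buyers, demand (in seller-price terms) shifts: qd = 522 − 3(p + 12.5).
New equilibrium: buyers pay £56, suppliers receive £43.5, q = 354. (Wedge: pb − ps = 12.5.)
Quantity falls by |ΔQ| = |369 − 354| = 15.
DWL = ½ · t · |ΔQ| = ½ · 12.5 · 15 = £93.75.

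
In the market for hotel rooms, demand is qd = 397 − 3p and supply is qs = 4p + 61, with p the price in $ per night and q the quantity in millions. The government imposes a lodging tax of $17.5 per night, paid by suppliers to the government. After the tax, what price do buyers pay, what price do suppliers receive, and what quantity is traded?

Buyers pay $58; suppliers receive $40.5; quantity = 223.

Without the tax, 397 − 3p = 4p + 61 gives 7p = 336, so p* = $48 and q* = 253.
With the tax collected from suppliers, supply shifts: qs = 4(p − 17.5) + 61.
New equilibrium: buyers pay $58, suppliers receive $40.5, q = 223. (Wedge: pb − ps = 17.5.)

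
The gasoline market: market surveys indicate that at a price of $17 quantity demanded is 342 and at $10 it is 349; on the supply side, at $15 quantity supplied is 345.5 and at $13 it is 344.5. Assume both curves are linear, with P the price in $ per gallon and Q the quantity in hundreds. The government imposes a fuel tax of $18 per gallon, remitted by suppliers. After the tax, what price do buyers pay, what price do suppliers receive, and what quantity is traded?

Buyers pay $20; suppliers receive $2; quantity = 339.

Demand slope: (349 − 342)/(10 − 17) = -1, so Qd = 359 − P.
Supply slope: (344.5 − 345.5)/(13 − 15) = 0.5, so Qs = 0.5P + 338.
Without the tax, 359 − P = 0.5P + 338 gives 1.5P = 21, so P* = $14 and Q* = 345.
With the tax collected from suppliers, supply shifts: Qs = 0.5(P − 18) + 338.
New equilibrium: buyers pay $20, suppliers receive $2, Q = 339. (Wedge: Pb − Ps = 18.)
The less price-elastic side of the market bears the larger share of a per-unit tax.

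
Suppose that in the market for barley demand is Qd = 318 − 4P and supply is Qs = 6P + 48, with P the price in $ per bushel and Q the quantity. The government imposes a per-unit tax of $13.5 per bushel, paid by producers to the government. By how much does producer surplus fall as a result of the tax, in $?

Producer surplus falls by $1046.52.

Without the tax, 318 − 4P = 6P + 48 gives 10P = 270, so P* = $27 and Q* = 210.
With the tax collected from producers, supply shifts: Qs = 6(P − 13.5) + 48.
New equilibrium: buyers pay $35.1, producers receive $21.6, Q = 177.6. (Wedge: Pb − Ps = 13.5.)
ΔPS is the trapezoid between Q = 177.6 and Q = 210 of height $5.4: ½ · (210 + 177.6) · 5.4 = $1046.52.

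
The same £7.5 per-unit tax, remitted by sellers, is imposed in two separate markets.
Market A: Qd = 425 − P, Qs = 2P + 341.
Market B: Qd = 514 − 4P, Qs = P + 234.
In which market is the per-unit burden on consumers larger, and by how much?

Market A: pre-tax P* = £28, Q* = 397; post-tax Q = 392; per-unit burden on consumers = £5.
Market B: pre-tax P* = £56, Q* = 290; post-tax Q = 284; per-unit burden on consumers = £1.5.
Difference: £5 vs £1.5 → market A is larger by £3.5.

Market A, by £3.5.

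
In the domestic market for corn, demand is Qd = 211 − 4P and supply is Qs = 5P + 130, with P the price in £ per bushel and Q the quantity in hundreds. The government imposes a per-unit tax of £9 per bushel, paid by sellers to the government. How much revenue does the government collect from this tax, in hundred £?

Before the tax: set 211 − 4P = 5P + 130 → P* = £9, Q* = 175.
With the tax collected from sellers, supply shifts: Qs = 5(P − 9) + 130.
Solving gives Q = 155 with buyers paying £14 and sellers receiving £5 (the £9 wedge).
Revenue = t · Q = 9 · 155 = £1395.

Tax revenue = £1395 hundred.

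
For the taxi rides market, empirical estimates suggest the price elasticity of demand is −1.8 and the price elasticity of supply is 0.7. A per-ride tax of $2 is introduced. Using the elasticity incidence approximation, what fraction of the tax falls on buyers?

Incidence ratio: buyers' share ≈ εs / (εs + |εd|) = 0.7 / (0.7 + 1.8) = 0.28.
Supply is the less elastic side, so buyers bear the smaller share.

Buyers' share ≈ 0.28.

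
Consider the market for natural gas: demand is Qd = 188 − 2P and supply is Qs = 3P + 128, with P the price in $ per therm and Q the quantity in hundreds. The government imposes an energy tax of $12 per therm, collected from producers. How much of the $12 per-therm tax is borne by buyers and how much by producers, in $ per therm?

Buyers bear $7.2 per therm; producers bear $4.8 per therm.

Before the tax: set 188 − 2P = 3P + 128 → P* = $12, Q* = 164.
With the tax collected from producers, supply shifts: Qs = 3(P − 12) + 128.
New equilibrium: buyers pay $19.2, producers receive $7.2, Q = 149.6. (Wedge: Pb − Ps = 12.)
Burden on buyers: $7.2; on producers: $4.8. (They sum to $12.)
The less price-elastic side of the market bears the larger share of a per-unit tax.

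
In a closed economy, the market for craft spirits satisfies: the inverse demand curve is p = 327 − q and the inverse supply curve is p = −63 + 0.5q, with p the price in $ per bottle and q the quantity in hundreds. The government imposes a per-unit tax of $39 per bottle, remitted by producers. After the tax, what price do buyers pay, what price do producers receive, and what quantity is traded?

Buyers pay $93; producers receive $54; quantity = 234.

Inverting to q(p) form: qd = 327 − p; qs = 2p + 126.
Without the tax, 327 − p = 2p + 126 gives 3p = 201, so p* = $67 and q* = 260.
With the tax collected from producers, supply shifts: qs = 2(p − 39) + 126.
New equilibrium: buyers pay $93, producers receive $54, q = 234. (Wedge: pb − ps = 39.)
The less price-elastic side of the market bears the larger share of a per-unit tax.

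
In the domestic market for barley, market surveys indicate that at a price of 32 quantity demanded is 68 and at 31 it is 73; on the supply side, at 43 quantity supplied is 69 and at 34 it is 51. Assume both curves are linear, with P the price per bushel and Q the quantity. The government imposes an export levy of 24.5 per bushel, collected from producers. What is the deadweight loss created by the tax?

Demand slope: (73 − 68)/(31 − 32) = -5, so Qd = 228 − 5P.
Supply slope: (51 − 69)/(34 − 43) = 2, so Qs = 2P − 17.
Before the tax: set 228 − 5P = 2P − 17 → P* = 35, Q* = 53.
With the tax collected from producers, supply shifts: Qs = 2(P − 24.5) − 17.
Solving gives Q = 18 with consumers paying 42 and producers receiving 17.5 (the 24.5 wedge).
Quantity falls by |ΔQ| = |53 − 18| = 35.
DWL = ½ · t · |ΔQ| = ½ · 24.5 · 35 = 428.75.

Deadweight loss = 428.75.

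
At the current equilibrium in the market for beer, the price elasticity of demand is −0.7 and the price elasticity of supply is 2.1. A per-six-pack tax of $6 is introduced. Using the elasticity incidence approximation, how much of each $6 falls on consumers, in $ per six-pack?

Consumers bear ≈ $4.5 per six-pack.

Incidence ratio: consumers' share ≈ εs / (εs + |εd|) = 2.1 / (2.1 + 0.7) = 0.75.
So consumers bear ≈ 0.75 × $6 = $4.5; sellers bear $1.5.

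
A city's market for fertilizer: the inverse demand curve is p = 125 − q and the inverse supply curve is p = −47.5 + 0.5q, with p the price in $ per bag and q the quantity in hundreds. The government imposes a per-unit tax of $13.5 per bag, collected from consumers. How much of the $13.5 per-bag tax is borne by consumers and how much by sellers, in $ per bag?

Consumers bear $9 per bag; sellers bear $4.5 per bag.

Inverting to q(p) form: qd = 125 − p; qs = 2p + 95.
Without the tax, 125 − p = 2p + 95 gives 3p = 30, so p* = $10 and q* = 115.
With the tax collected from consumers, demand (in seller-price terms) shifts: qd = 125 − (p + 13.5).
Solving gives q = 106 with consumers paying $19 and sellers receiving $5.5 (the $13.5 wedge).
Burden on consumers: $9; on sellers: $4.5. (They sum to $13.5.)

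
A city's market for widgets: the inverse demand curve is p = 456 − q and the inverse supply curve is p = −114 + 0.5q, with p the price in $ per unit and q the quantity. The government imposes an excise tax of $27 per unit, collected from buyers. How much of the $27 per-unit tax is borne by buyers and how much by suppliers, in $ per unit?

Inverting to q(p) form: qd = 456 − p; qs = 2p + 228.
Without the tax, 456 − p = 2p + 228 gives 3p = 228, so p* = $76 and q* = 380.
With the tax collected from buyers, demand (in seller-price terms) shifts: qd = 456 − (p + 27).
Solving gives q = 362 with buyers paying $94 and suppliers receiving $67 (the $27 wedge).
Burden on buyers: $18; on suppliers: $9. (They sum to $27.)

Buyers bear $18 per unit; suppliers bear $9 per unit.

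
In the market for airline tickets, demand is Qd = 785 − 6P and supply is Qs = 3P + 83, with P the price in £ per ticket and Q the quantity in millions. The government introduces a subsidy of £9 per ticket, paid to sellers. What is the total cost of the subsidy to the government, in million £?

Without the subsidy, 785 − 6P = 3P + 83 gives 9P = 702, so P* = £78 and Q* = 317.
With a per-unit subsidy paid to sellers, each receives P + 9 per unit sold, so supply becomes Qs = 3(P + 9) + 83.
Solving gives Q = 335 with buyers paying £75 and sellers receiving £84 (the £9 wedge).
Outlay = t · Q = 9 · 335 = £3015.

Government outlay = £3015 million.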